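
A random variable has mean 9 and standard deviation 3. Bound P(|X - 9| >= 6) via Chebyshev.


k = 6/3 = 2
Chebyshev: P(|X-mu| >= k*sigma) <= 1/k^2 = 1/2^2 = 1/4

1/4


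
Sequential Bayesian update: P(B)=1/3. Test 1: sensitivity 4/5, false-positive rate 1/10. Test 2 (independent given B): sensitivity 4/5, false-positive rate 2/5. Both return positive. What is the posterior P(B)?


After test 1: P(+) = 4/5*1/3 + 1/10*2/3 = 1/3
P(B|+) = (4/15)/(1/3) = 4/5
After test 2 (use post1 as new prior): P(+) = 4/5*4/5 + 2/5*1/5 = 18/25
P(B|+,+) = (16/25)/(18/25) = 8/9

8/9


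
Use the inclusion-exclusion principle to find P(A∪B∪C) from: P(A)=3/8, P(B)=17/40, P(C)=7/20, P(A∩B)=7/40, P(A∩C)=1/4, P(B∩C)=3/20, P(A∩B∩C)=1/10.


P(A∪B∪C) = P(A)+P(B)+P(C) - P(AB)-P(AC)-P(BC) + P(ABC)
= 3/8+17/40+7/20 - 7/40-1/4-3/20 + 1/10
= 27/40

27/40


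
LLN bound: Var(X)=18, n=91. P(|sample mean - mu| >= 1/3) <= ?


Var(Xbar) = Var(X)/n = 18/91
Chebyshev: P(|Xbar-mu| >= 1/3) <= Var(Xbar)/(1/3)^2 = (18/91)/(1/9) = 162/91
Bound exceeds 1, so trivial bound: 1

1


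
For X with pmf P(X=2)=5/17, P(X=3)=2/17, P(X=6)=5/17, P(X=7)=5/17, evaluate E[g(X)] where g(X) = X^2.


E[X^2] = sum(g(x)*P(x))
= 4*5/17 + 9*2/17 + 36*5/17 + 49*5/17
= 463/17

463/17


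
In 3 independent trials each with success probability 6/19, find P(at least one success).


P(at least one) = 1 - P(none)
P(none) = (1 - 6/19)^3 = (13/19)^3 = 2197/6859
P(at least one) = 1 - 2197/6859 = 4662/6859

4662/6859


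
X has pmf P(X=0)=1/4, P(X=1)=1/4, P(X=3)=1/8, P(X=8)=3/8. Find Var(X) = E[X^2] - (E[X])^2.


E[X] = 29/8, E[X^2] = 203/8
Var(X) = E[X^2] - (E[X])^2 = 203/8 - (29/8)^2 = 783/64

783/64


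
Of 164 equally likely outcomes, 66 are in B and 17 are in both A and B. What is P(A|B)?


P(A|B) = P(A∩B)/P(B) = (17/164)/(66/164) = 17/66

17/66


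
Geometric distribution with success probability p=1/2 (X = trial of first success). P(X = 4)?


P(X=4) = (1-p)^3 * p = (1/2)^3 * 1/2
= 1/8 * 1/2 = 1/16

1/16


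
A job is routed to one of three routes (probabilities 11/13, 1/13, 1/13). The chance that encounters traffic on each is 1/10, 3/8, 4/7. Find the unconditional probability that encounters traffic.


P(A) = P(A|B1)P(B1) + P(A|B2)P(B2) + P(A|B3)P(B3)
= 1/10*11/13 + 3/8*1/13 + 4/7*1/13
= 11/130 + 3/104 + 4/91 = 573/3640

573/3640


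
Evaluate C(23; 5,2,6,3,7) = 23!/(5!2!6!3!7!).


23! = 25852016738884976640000
Denominator: 5!=120 * 2!=2 * 6!=720 * 3!=6 * 7!=5040
Coefficient = 25852016738884976640000 / 5225472000 = 4947307485120

4947307485120


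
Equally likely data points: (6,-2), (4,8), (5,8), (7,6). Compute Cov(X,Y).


E[X]=11/2, E[Y]=5, E[XY]=51/2
Cov(X,Y) = E[XY] - E[X]E[Y] = 51/2 - 11/2*5 = -2

-2


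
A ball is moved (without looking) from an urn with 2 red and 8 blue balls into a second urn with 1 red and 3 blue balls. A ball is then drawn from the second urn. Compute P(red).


P(transfer red) = 2/10 = 1/5; P(transfer blue) = 4/5
If red transferred: Urn II has 2 red of 5, so P(red|red moved) = 2/5
If blue transferred: Urn II has 1 red of 5, so P(red|blue moved) = 1/5
By total probability: P(red) = 1/5*2/5 + 4/5*1/5 = 6/25

6/25


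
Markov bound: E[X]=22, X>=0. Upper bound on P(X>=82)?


Markov: P(X >= a) <= E[X]/a
P(X >= 82) <= 22/82 = 11/41

11/41


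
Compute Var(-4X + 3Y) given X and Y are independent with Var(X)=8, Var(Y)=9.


Independence => Cov(X,Y)=0
Var(-4X + 3Y) = (-4)^2*Var(X) + 3^2*Var(Y)
= 16*8 + 9*9 = 209

209


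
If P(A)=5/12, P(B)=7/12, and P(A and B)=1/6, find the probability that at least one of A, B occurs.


P(A∪B) = P(A) + P(B) - P(A∩B)
= 5/12 + 7/12 - 1/6 = 5/6

5/6


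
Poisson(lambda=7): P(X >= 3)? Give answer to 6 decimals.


P(X>=3) = 1 - P(X<=2) = 1 - (e^(-7)*7^0/0! + e^(-7)*7^1/1! + e^(-7)*7^2/2!)
≈ 1 - (0.0009118820 + 0.0063831738 + 0.0223411082)
= 1 - 0.0296361640 = 0.9703638360
≈ 0.970364

0.970364


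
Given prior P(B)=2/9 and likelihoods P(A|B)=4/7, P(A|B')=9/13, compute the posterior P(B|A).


P(A) = P(A|B)P(B) + P(A|B')P(B') = 4/7*2/9 + 9/13*7/9 = 545/819
P(B|A) = P(A|B)P(B)/P(A) = (8/63)/(545/819) = 104/545

104/545


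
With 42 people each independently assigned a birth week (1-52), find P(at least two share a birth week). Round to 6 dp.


P(all different) = prod((52-i)/52 for i=0..41) = 0.000000
P(at least one match) = 1 - 0.000000 = 1.000000

1.000000


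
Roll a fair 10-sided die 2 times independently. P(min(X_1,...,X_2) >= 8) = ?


P(min >= 8) = P(all X_i >= 8) = (P(X_1 >= 8))^2
= (3/10)^2 = 9/100

9/100


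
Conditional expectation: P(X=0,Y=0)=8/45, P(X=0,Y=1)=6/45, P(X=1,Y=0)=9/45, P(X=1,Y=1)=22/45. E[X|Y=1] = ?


P(Y=1) = 28/45
E[X|Y=1] = (0*6 + 1*22)/28 = 22/28 = 11/14

11/14


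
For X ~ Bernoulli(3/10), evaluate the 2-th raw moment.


For Bernoulli: X in {0,1}
E[X^2] = 0^2*(1-3/10) + 1^2*3/10 = 3/10

3/10


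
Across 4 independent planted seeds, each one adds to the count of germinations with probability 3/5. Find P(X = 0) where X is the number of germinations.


P(X=0) = C(4,0) * p^0 * (1-p)^4
= 1 * 1 * 16/625
= 16/625

16/625


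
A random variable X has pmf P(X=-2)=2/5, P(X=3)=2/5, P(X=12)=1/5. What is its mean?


E[X] = sum(x * P(x))
= -2*2/5 + 3*2/5 + 12*1/5
= 14/5

14/5


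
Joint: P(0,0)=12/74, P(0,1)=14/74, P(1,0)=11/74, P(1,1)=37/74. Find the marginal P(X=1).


P(X=1) = P(1,0)+P(1,1) = 11/74 + 37/74 = 48/74 = 24/37

24/37


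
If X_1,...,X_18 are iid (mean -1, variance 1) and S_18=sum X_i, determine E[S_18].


E[S_n] = n*E[X_1] = 18*-1 = -18

-18


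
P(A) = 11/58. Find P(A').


P(A') = 1 - P(A) = 1 - 11/58 = 47/58

47/58


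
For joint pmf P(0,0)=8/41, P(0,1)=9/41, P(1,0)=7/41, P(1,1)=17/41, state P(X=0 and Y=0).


Read from table: P(X=0, Y=0) = 8/41

8/41


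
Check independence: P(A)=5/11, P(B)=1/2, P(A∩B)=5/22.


P(A)*P(B) = 5/11*1/2 = 5/22
P(A∩B) = 5/22, which equals P(A)P(B), so independent

Yes, A and B are independent


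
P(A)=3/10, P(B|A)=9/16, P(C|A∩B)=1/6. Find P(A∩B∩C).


P(A∩B∩C) = P(A) * P(B|A) * P(C|A∩B)
= 3/10 * 9/16 * 1/6
= 27/160 * 1/6 = 9/320

9/320


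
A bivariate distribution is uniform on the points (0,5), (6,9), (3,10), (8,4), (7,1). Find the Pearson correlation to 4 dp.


Cov(X,Y) = -3.2400, Var(X) = 8.5600, Var(Y) = 10.9600
rho = Cov/(sqrt(VarX)*sqrt(VarY)) = -0.3345

-0.3345


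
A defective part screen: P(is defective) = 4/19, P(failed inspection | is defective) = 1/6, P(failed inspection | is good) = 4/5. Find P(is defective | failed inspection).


P(A) = P(A|B)P(B) + P(A|B')P(B') = 1/6*4/19 + 4/5*15/19 = 2/3
P(B|A) = P(A|B)P(B)/P(A) = (2/57)/(2/3) = 1/19

1/19


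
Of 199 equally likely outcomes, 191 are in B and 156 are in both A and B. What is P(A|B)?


P(A|B) = P(A∩B)/P(B) = (156/199)/(191/199) = 156/191

156/191


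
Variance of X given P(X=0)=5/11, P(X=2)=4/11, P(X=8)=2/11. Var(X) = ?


E[X] = 24/11, E[X^2] = 144/11
Var(X) = E[X^2] - (E[X])^2 = 144/11 - (24/11)^2 = 1008/121

1008/121


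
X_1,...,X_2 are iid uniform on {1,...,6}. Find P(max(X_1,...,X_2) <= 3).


P(max <= 3) = P(all X_i <= 3) = (P(X_1 <= 3))^2
= (3/6)^2 = (1/2)^2 = 1/4

1/4


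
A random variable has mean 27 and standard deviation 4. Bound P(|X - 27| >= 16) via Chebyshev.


k = 16/4 = 4
Chebyshev: P(|X-mu| >= k*sigma) <= 1/k^2 = 1/4^2 = 1/16

1/16


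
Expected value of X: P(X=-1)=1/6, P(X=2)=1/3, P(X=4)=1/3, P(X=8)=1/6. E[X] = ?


E[X] = sum(x * P(x))
= -1*1/6 + 2*1/3 + 4*1/3 + 8*1/6
= 19/6

19/6


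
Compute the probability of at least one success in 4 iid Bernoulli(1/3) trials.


P(at least one) = 1 - P(none)
P(none) = (1 - 1/3)^4 = (2/3)^4 = 16/81
P(at least one) = 1 - 16/81 = 65/81

65/81


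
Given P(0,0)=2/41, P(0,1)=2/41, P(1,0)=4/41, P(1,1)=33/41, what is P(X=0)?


P(X=0) = P(0,0)+P(0,1) = 2/41 + 2/41 = 4/41

4/41


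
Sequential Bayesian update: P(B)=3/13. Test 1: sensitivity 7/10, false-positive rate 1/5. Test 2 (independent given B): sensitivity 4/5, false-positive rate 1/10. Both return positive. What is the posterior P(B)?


After test 1: P(+) = 7/10*3/13 + 1/5*10/13 = 41/130
P(B|+) = (21/130)/(41/130) = 21/41
After test 2 (use post1 as new prior): P(+) = 4/5*21/41 + 1/10*20/41 = 94/205
P(B|+,+) = (84/205)/(94/205) = 42/47

42/47


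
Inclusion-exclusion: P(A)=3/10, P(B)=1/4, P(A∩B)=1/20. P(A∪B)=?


P(A∪B) = P(A) + P(B) - P(A∩B)
= 3/10 + 1/4 - 1/20 = 1/2

1/2


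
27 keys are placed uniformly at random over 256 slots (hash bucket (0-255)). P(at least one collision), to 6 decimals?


P(all different) = prod((256-i)/256 for i=0..26) = 0.241469
P(at least one match) = 1 - 0.241469 = 0.758531

0.758531


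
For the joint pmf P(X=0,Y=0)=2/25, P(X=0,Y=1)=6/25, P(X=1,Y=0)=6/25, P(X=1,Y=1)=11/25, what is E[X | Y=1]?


P(Y=1) = 17/25
E[X|Y=1] = (0*6 + 1*11)/17 = 11/17

11/17


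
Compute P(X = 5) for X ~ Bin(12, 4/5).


P(X=5) = C(12,5) * p^5 * (1-p)^7
= 792 * 1024/3125 * 1/78125
= 811008/244140625

811008/244140625


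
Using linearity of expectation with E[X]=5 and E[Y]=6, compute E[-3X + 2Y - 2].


E[-3X + 2Y - 2] = -3*E[X] + 2*E[Y] - 2
= (-3)*(5) + (2)*(6) + (-2)
= -15 + 12 - 2 = -5

-5


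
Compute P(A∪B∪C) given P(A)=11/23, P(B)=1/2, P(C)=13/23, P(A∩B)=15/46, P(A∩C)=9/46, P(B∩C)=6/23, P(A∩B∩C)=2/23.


P(A∪B∪C) = P(A)+P(B)+P(C) - P(AB)-P(AC)-P(BC) + P(ABC)
= 11/23+1/2+13/23 - 15/46-9/46-6/23 + 2/23
= 39/46

39/46


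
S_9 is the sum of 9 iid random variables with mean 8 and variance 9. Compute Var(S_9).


By independence, Var(S_n) = n*Var(X_1) = 9*9 = 81

81


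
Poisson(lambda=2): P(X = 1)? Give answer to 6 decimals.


P(X=1) = e^(-2) * 2^1 / 1!
≈ 0.1353352832 * 2 / 1
≈ 0.270671

0.270671


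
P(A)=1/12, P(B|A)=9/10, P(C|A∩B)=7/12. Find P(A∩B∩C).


P(A∩B∩C) = P(A) * P(B|A) * P(C|A∩B)
= 1/12 * 9/10 * 7/12
= 3/40 * 7/12 = 7/160

7/160


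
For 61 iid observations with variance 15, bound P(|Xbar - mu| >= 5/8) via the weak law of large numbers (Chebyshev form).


Var(Xbar) = Var(X)/n = 15/61
Chebyshev: P(|Xbar-mu| >= 5/8) <= Var(Xbar)/(5/8)^2 = (15/61)/(25/64) = 192/305

192/305


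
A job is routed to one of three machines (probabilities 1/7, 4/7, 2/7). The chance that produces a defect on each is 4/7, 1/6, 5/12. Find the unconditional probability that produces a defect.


P(A) = P(A|B1)P(B1) + P(A|B2)P(B2) + P(A|B3)P(B3)
= 4/7*1/7 + 1/6*4/7 + 5/12*2/7
= 4/49 + 2/21 + 5/42 = 29/98

29/98


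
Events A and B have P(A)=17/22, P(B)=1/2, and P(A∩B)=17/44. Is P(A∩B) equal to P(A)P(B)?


P(A)*P(B) = 17/22*1/2 = 17/44
P(A∩B) = 17/44, which equals P(A)P(B), so independent

Yes, A and B are independent


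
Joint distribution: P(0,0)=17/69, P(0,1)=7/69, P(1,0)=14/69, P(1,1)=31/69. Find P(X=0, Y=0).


Read from table: P(X=0, Y=0) = 17/69

17/69


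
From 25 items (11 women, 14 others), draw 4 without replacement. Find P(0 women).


P(X=0) = C(11,0)*C(14,4) / C(25,4)
= 1*1001 / 12650
= 1001/12650 = 91/1150

91/1150


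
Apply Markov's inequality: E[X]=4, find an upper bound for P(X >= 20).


Markov: P(X >= a) <= E[X]/a
P(X >= 20) <= 4/20 = 1/5

1/5


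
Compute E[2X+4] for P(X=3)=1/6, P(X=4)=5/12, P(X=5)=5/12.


E[2X+4] = sum(g(x)*P(x))
= 10*1/6 + 12*5/12 + 14*5/12
= 25/2

25/2


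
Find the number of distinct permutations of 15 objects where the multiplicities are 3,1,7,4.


15! = 1307674368000
Denominator: 3!=6 * 1!=1 * 7!=5040 * 4!=24
Coefficient = 1307674368000 / 725760 = 1801800

1801800


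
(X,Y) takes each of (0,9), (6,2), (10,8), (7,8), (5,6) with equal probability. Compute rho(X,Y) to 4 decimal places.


Cov(X,Y) = -1.3600, Var(X) = 10.6400, Var(Y) = 6.2400
rho = Cov/(sqrt(VarX)*sqrt(VarY)) = -0.1669

-0.1669


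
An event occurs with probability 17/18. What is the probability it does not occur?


P(A') = 1 - P(A) = 1 - 17/18 = 1/18

1/18


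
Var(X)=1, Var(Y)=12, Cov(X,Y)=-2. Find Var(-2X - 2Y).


Var(-2X - 2Y) = (-2)^2*Var(X) + (-2)^2*Var(Y) + 2*(-2)*(-2)*Cov(X,Y)
= 4*1 + 4*12 + 8*(-2)
= 4 + 48 - 16 = 36

36


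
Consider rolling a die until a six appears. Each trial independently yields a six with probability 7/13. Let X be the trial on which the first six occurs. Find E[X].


For geometric (trials until first success), E[X] = 1/p = 1/(7/13) = 13/7

13/7


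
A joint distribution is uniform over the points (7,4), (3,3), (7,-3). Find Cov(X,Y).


E[X]=17/3, E[Y]=4/3, E[XY]=16/3
Cov(X,Y) = E[XY] - E[X]E[Y] = 16/3 - 17/3*4/3 = -20/9

-20/9


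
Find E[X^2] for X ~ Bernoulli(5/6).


For Bernoulli: X in {0,1}
E[X^2] = 0^2*(1-5/6) + 1^2*5/6 = 5/6

5/6


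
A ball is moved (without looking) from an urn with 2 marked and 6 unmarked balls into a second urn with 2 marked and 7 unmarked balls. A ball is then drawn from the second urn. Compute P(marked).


P(transfer marked) = 2/8 = 1/4; P(transfer unmarked) = 3/4
If marked transferred: Urn II has 3 marked of 10, so P(marked|marked moved) = 3/10
If unmarked transferred: Urn II has 2 marked of 10, so P(marked|unmarked moved) = 1/5
By total probability: P(marked) = 1/4*3/10 + 3/4*1/5 = 9/40

9/40


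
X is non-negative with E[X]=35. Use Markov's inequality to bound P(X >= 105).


Markov: P(X >= a) <= E[X]/a
P(X >= 105) <= 35/105 = 1/3

1/3


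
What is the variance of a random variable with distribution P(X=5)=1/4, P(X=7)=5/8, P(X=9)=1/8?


E[X] = 27/4, E[X^2] = 47
Var(X) = E[X^2] - (E[X])^2 = 47 - (27/4)^2 = 23/16

23/16


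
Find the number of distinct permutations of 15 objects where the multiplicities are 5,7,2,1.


15! = 1307674368000
Denominator: 5!=120 * 7!=5040 * 2!=2 * 1!=1
Coefficient = 1307674368000 / 1209600 = 1081080

1081080


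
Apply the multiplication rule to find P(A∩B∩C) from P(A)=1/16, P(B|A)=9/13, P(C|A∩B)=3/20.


P(A∩B∩C) = P(A) * P(B|A) * P(C|A∩B)
= 1/16 * 9/13 * 3/20
= 9/208 * 3/20 = 27/4160

27/4160


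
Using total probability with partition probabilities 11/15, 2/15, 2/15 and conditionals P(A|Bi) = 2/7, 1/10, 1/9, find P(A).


P(A) = P(A|B1)P(B1) + P(A|B2)P(B2) + P(A|B3)P(B3)
= 2/7*11/15 + 1/10*2/15 + 1/9*2/15
= 22/105 + 1/75 + 2/135 = 1123/4725

1123/4725


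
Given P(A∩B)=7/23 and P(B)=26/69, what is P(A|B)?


P(A|B) = P(A∩B)/P(B) = (21/69)/(26/69) = 21/26

21/26


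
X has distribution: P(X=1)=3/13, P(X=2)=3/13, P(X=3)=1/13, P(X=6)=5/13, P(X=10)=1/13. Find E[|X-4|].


E[|X-4|] = sum(g(x)*P(x))
= 3*3/13 + 2*3/13 + 1*1/13 + 2*5/13 + 6*1/13
= 32/13

32/13


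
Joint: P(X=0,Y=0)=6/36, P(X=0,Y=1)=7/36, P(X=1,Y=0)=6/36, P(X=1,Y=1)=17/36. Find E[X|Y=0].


P(Y=0) = 12/36
E[X|Y=0] = (0*6 + 1*6)/12 = 6/12 = 1/2

1/2


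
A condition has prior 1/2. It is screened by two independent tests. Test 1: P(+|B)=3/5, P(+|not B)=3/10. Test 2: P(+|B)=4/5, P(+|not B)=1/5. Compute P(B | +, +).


After test 1: P(+) = 3/5*1/2 + 3/10*1/2 = 9/20
P(B|+) = (3/10)/(9/20) = 2/3
After test 2 (use post1 as new prior): P(+) = 4/5*2/3 + 1/5*1/3 = 3/5
P(B|+,+) = (8/15)/(3/5) = 8/9

8/9


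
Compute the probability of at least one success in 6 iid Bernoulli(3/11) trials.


P(at least one) = 1 - P(none)
P(none) = (1 - 3/11)^6 = (8/11)^6 = 262144/1771561
P(at least one) = 1 - 262144/1771561 = 1509417/1771561

1509417/1771561


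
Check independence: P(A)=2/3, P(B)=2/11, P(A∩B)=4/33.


P(A)*P(B) = 2/3*2/11 = 4/33
P(A∩B) = 4/33, which equals P(A)P(B), so independent

Yes, A and B are independent


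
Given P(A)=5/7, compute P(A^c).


P(A') = 1 - P(A) = 1 - 5/7 = 2/7

2/7


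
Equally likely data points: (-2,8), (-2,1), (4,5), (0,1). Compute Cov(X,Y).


E[X]=0, E[Y]=15/4, E[XY]=1/2
Cov(X,Y) = E[XY] - E[X]E[Y] = 1/2 - 0*15/4 = 1/2

1/2


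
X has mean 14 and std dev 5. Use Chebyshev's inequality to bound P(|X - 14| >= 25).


k = 25/5 = 5
Chebyshev: P(|X-mu| >= k*sigma) <= 1/k^2 = 1/5^2 = 1/25

1/25


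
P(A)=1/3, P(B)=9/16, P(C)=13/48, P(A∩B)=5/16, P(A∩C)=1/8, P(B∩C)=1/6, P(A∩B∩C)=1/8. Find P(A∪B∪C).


P(A∪B∪C) = P(A)+P(B)+P(C) - P(AB)-P(AC)-P(BC) + P(ABC)
= 1/3+9/16+13/48 - 5/16-1/8-1/6 + 1/8
= 11/16

11/16


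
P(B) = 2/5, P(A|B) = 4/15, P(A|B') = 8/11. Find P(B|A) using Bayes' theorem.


P(A) = P(A|B)P(B) + P(A|B')P(B') = 4/15*2/5 + 8/11*3/5 = 448/825
P(B|A) = P(A|B)P(B)/P(A) = (8/75)/(448/825) = 11/56

11/56


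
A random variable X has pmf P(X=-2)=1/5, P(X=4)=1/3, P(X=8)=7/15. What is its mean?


E[X] = sum(x * P(x))
= -2*1/5 + 4*1/3 + 8*7/15
= 14/3

14/3


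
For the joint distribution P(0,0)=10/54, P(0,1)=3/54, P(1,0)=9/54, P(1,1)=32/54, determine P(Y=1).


P(Y=1) = P(0,1)+P(1,1) = 3/54 + 32/54 = 35/54

35/54


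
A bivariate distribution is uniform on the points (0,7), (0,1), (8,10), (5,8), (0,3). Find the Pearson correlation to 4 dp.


Cov(X,Y) = 8.9200, Var(X) = 11.0400, Var(Y) = 10.9600
rho = Cov/(sqrt(VarX)*sqrt(VarY)) = 0.8109

0.8109


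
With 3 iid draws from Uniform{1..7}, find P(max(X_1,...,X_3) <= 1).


P(max <= 1) = P(all X_i <= 1) = (P(X_1 <= 1))^3
= (1/7)^3 = 1/343

1/343


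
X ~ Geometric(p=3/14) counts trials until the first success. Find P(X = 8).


P(X=8) = (1-p)^7 * p = (11/14)^7 * 3/14
= 19487171/105413504 * 3/14 = 58461513/1475789056

58461513/1475789056


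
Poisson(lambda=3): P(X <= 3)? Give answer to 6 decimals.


P(X<=3) = e^(-3)*3^0/0! + e^(-3)*3^1/1! + e^(-3)*3^2/2! + e^(-3)*3^3/3!
≈ 0.0497870684 + 0.1493612051 + 0.2240418077 + 0.2240418077
= 0.6472318889
≈ 0.647232

0.647232


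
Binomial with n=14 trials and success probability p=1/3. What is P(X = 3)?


P(X=3) = C(14,3) * p^3 * (1-p)^11
= 364 * 1/27 * 2048/177147
= 745472/4782969

745472/4782969


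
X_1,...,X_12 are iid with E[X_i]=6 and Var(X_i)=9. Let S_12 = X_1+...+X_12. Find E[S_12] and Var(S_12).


E[S_n] = n*mu = 12*6 = 72
Var(S_n) = n*sigma^2 = 12*9 = 108

E[S_12]=72, Var(S_12)=108


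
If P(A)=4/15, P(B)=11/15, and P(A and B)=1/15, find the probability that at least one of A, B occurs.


P(A∪B) = P(A) + P(B) - P(A∩B)
= 4/15 + 11/15 - 1/15 = 14/15

14/15


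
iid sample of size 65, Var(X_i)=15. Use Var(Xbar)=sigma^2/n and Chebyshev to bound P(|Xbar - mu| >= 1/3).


Var(Xbar) = Var(X)/n = 15/65
Chebyshev: P(|Xbar-mu| >= 1/3) <= Var(Xbar)/(1/3)^2 = (3/13)/(1/9) = 27/13
Bound exceeds 1, so trivial bound: 1

1


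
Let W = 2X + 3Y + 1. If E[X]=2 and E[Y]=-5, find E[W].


E[2X + 3Y + 1] = 2*E[X] + 3*E[Y] + 1
= (2)*(2) + (3)*(-5) + (1)
= 4 - 15 + 1 = -10

-10


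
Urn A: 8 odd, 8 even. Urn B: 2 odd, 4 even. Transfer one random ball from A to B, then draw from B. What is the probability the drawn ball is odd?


P(transfer odd) = 8/16 = 1/2; P(transfer even) = 1/2
If odd transferred: Urn II has 3 odd of 7, so P(odd|odd moved) = 3/7
If even transferred: Urn II has 2 odd of 7, so P(odd|even moved) = 2/7
By total probability: P(odd) = 1/2*3/7 + 1/2*2/7 = 5/14

5/14


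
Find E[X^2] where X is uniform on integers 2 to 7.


E[X^2] = (1/6) * sum(x^2 for x=2..7)
= 139/6

139/6


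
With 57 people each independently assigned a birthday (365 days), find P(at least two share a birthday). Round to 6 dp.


P(all different) = prod((365-i)/365 for i=0..56) = 0.009878
P(at least one match) = 1 - 0.009878 = 0.990122

0.990122


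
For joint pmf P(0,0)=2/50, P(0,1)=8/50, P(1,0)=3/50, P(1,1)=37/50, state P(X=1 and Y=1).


Read from table: P(X=1, Y=1) = 37/50

37/50


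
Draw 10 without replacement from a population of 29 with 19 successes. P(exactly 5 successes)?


P(X=5) = C(19,5)*C(10,5) / C(29,10)
= 11628*252 / 20030010
= 2930256/20030010 = 69768/476905

69768/476905


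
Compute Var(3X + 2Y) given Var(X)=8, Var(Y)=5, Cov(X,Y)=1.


Var(3X + 2Y) = 3^2*Var(X) + 2^2*Var(Y) + 2*3*2*Cov(X,Y)
= 9*8 + 4*5 + 12*1
= 72 + 20 + 12 = 104

104


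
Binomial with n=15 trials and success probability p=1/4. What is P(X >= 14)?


P(X>=14) = P(X=14) + P(X=15)
= 45/1073741824 + 1/1073741824
= 23/536870912

23/536870912


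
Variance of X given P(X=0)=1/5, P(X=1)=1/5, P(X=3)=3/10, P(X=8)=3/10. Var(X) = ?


E[X] = 7/2, E[X^2] = 221/10
Var(X) = E[X^2] - (E[X])^2 = 221/10 - (7/2)^2 = 197/20

197/20


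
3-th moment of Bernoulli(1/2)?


For Bernoulli: X in {0,1}
E[X^3] = 0^3*(1-1/2) + 1^3*1/2 = 1/2

1/2


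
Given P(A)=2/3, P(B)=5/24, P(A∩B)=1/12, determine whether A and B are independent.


P(A)*P(B) = 2/3*5/24 = 5/36
P(A∩B) = 1/12 != 5/36, so not independent

No, A and B are not independent


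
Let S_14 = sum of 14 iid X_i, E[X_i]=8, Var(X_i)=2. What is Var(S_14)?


By independence, Var(S_n) = n*Var(X_1) = 14*2 = 28

28


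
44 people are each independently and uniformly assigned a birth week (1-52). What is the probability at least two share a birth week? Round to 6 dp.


P(all different) = prod((52-i)/52 for i=0..43) = 0.000000
P(at least one match) = 1 - 0.000000 = 1.000000

1.000000


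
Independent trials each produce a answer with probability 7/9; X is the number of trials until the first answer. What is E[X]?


For geometric (trials until first success), E[X] = 1/p = 1/(7/9) = 9/7

9/7


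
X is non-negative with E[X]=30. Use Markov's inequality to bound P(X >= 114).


Markov: P(X >= a) <= E[X]/a
P(X >= 114) <= 30/114 = 5/19

5/19


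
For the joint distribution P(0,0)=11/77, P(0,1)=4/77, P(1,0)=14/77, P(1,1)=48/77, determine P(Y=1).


P(Y=1) = P(0,1)+P(1,1) = 4/77 + 48/77 = 52/77

52/77


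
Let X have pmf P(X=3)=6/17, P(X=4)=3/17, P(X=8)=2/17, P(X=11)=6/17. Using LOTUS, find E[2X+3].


E[2X+3] = sum(g(x)*P(x))
= 9*6/17 + 11*3/17 + 19*2/17 + 25*6/17
= 275/17

275/17


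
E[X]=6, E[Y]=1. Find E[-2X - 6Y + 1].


E[-2X - 6Y + 1] = -2*E[X] - 6*E[Y] + 1
= (-2)*(6) + (-6)*(1) + (1)
= -12 - 6 + 1 = -17

-17


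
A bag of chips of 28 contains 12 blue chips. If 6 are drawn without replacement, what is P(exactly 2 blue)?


P(X=2) = C(12,2)*C(16,4) / C(28,6)
= 66*1820 / 376740
= 120120/376740 = 22/69

22/69


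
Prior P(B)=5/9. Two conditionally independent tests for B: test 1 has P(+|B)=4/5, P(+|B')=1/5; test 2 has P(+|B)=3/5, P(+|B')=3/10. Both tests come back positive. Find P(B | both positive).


After test 1: P(+) = 4/5*5/9 + 1/5*4/9 = 8/15
P(B|+) = (4/9)/(8/15) = 5/6
After test 2 (use post1 as new prior): P(+) = 3/5*5/6 + 3/10*1/6 = 11/20
P(B|+,+) = (1/2)/(11/20) = 10/11

10/11


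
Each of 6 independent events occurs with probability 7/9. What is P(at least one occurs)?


P(at least one) = 1 - P(none)
P(none) = (1 - 7/9)^6 = (2/9)^6 = 64/531441
P(at least one) = 1 - 64/531441 = 531377/531441

531377/531441


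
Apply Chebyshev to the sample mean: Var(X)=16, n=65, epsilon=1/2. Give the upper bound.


Var(Xbar) = Var(X)/n = 16/65
Chebyshev: P(|Xbar-mu| >= 1/2) <= Var(Xbar)/(1/2)^2 = (16/65)/(1/4) = 64/65

64/65


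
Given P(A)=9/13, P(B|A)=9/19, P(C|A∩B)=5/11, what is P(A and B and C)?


P(A∩B∩C) = P(A) * P(B|A) * P(C|A∩B)
= 9/13 * 9/19 * 5/11
= 81/247 * 5/11 = 405/2717

405/2717


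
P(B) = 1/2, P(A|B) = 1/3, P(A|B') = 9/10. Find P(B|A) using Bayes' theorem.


P(A) = P(A|B)P(B) + P(A|B')P(B') = 1/3*1/2 + 9/10*1/2 = 37/60
P(B|A) = P(A|B)P(B)/P(A) = (1/6)/(37/60) = 10/37

10/37


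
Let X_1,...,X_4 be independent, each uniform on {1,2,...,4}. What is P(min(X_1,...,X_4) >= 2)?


P(min >= 2) = P(all X_i >= 2) = (P(X_1 >= 2))^4
= (3/4)^4 = 81/256

81/256


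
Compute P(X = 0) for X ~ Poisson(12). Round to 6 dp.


P(X=0) = e^(-12) * 12^0 / 0!
≈ 0.000006144212353 * 1 / 1
≈ 0.000006

0.000006


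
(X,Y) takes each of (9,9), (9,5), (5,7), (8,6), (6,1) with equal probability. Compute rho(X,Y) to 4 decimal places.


Cov(X,Y) = 1.5600, Var(X) = 2.6400, Var(Y) = 7.0400
rho = Cov/(sqrt(VarX)*sqrt(VarY)) = 0.3619

0.3619


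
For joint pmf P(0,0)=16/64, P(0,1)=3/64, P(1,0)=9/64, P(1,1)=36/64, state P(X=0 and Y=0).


Read from table: P(X=0, Y=0) = 16/64 = 1/4

1/4


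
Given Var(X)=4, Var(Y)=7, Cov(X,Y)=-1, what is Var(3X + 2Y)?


Var(3X + 2Y) = 3^2*Var(X) + 2^2*Var(Y) + 2*3*2*Cov(X,Y)
= 9*4 + 4*7 + 12*(-1)
= 36 + 28 - 12 = 52

52


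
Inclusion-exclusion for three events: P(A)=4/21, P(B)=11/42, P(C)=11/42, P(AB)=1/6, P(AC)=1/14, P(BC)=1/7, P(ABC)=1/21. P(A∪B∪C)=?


P(A∪B∪C) = P(A)+P(B)+P(C) - P(AB)-P(AC)-P(BC) + P(ABC)
= 4/21+11/42+11/42 - 1/6-1/14-1/7 + 1/21
= 8/21

8/21


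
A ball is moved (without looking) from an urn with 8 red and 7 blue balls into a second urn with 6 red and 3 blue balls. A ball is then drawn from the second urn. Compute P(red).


P(transfer red) = 8/15; P(transfer blue) = 7/15
If red transferred: Urn II has 7 red of 10, so P(red|red moved) = 7/10
If blue transferred: Urn II has 6 red of 10, so P(red|blue moved) = 3/5
By total probability: P(red) = 8/15*7/10 + 7/15*3/5 = 49/75

49/75


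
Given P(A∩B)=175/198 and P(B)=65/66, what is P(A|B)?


P(A|B) = P(A∩B)/P(B) = (175/198)/(195/198) = 175/195 = 35/39

35/39


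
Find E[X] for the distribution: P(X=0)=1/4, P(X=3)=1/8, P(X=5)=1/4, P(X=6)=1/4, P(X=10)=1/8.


E[X] = sum(x * P(x))
= 0*1/4 + 3*1/8 + 5*1/4 + 6*1/4 + 10*1/8
= 35/8

35/8


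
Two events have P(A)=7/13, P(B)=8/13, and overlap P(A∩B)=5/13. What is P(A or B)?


P(A∪B) = P(A) + P(B) - P(A∩B)
= 7/13 + 8/13 - 5/13 = 10/13

10/13


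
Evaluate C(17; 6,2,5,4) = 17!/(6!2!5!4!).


17! = 355687428096000
Denominator: 6!=720 * 2!=2 * 5!=120 * 4!=24
Coefficient = 355687428096000 / 4147200 = 85765680

85765680


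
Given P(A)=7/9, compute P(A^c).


P(A') = 1 - P(A) = 1 - 7/9 = 2/9

2/9


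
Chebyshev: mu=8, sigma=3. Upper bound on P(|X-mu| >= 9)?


k = 9/3 = 3
Chebyshev: P(|X-mu| >= k*sigma) <= 1/k^2 = 1/3^2 = 1/9

1/9


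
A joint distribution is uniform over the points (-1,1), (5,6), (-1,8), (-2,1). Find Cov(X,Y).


E[X]=1/4, E[Y]=4, E[XY]=19/4
Cov(X,Y) = E[XY] - E[X]E[Y] = 19/4 - 1/4*4 = 15/4

15/4


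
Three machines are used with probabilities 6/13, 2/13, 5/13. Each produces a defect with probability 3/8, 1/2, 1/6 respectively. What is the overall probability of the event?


P(A) = P(A|B1)P(B1) + P(A|B2)P(B2) + P(A|B3)P(B3)
= 3/8*6/13 + 1/2*2/13 + 1/6*5/13
= 9/52 + 1/13 + 5/78 = 49/156

49/156


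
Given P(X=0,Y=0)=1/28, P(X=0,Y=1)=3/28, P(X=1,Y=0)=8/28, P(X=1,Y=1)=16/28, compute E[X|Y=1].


P(Y=1) = 19/28
E[X|Y=1] = (0*3 + 1*16)/19 = 16/19

16/19


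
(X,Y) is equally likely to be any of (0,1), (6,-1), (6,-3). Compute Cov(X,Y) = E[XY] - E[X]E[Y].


E[X]=4, E[Y]=-1, E[XY]=-8
Cov(X,Y) = E[XY] - E[X]E[Y] = -8 - 4*-1 = -4

-4


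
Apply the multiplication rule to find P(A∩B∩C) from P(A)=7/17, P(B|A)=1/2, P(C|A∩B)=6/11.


P(A∩B∩C) = P(A) * P(B|A) * P(C|A∩B)
= 7/17 * 1/2 * 6/11
= 7/34 * 6/11 = 21/187

21/187


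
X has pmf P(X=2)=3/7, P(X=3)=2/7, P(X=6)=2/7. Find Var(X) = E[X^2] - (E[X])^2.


E[X] = 24/7, E[X^2] = 102/7
Var(X) = E[X^2] - (E[X])^2 = 102/7 - (24/7)^2 = 138/49

138/49


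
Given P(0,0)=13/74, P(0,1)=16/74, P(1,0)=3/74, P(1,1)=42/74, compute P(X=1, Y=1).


Read from table: P(X=1, Y=1) = 42/74 = 21/37

21/37


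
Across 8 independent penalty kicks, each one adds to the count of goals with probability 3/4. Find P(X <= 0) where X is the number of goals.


P(X<=0) = P(X=0)
= 1/65536
= 1/65536

1/65536


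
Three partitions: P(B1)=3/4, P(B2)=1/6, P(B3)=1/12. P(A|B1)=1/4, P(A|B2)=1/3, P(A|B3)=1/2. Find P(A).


P(A) = P(A|B1)P(B1) + P(A|B2)P(B2) + P(A|B3)P(B3)
= 1/4*3/4 + 1/3*1/6 + 1/2*1/12
= 3/16 + 1/18 + 1/24 = 41/144

41/144


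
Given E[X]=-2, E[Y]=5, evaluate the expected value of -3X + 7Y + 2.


E[-3X + 7Y + 2] = -3*E[X] + 7*E[Y] + 2
= (-3)*(-2) + (7)*(5) + (2)
= 6 + 35 + 2 = 43

43


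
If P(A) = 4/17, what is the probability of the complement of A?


P(A') = 1 - P(A) = 1 - 4/17 = 13/17

13/17


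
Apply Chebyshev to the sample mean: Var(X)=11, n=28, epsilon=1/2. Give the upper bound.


Var(Xbar) = Var(X)/n = 11/28
Chebyshev: P(|Xbar-mu| >= 1/2) <= Var(Xbar)/(1/2)^2 = (11/28)/(1/4) = 11/7
Bound exceeds 1, so trivial bound: 1

1


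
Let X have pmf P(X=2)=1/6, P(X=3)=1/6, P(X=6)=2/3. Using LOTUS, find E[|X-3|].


E[|X-3|] = sum(g(x)*P(x))
= 1*1/6 + 0*1/6 + 3*2/3
= 13/6

13/6


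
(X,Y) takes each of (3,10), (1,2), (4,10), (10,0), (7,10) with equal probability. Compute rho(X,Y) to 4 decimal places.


Cov(X,Y) = -3.6000, Var(X) = 10.0000, Var(Y) = 19.8400
rho = Cov/(sqrt(VarX)*sqrt(VarY)) = -0.2556

-0.2556


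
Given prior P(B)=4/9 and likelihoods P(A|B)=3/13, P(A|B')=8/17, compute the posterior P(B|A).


P(A) = P(A|B)P(B) + P(A|B')P(B') = 3/13*4/9 + 8/17*5/9 = 724/1989
P(B|A) = P(A|B)P(B)/P(A) = (4/39)/(724/1989) = 51/181

51/181


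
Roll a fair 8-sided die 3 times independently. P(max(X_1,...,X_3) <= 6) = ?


P(max <= 6) = P(all X_i <= 6) = (P(X_1 <= 6))^3
= (6/8)^3 = (3/4)^3 = 27/64

27/64


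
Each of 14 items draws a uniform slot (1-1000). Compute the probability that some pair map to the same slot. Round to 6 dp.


P(all different) = prod((1000-i)/1000 for i=0..13) = 0.912641
P(at least one match) = 1 - 0.912641 = 0.087359

0.087359


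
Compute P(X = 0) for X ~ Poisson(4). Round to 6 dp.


P(X=0) = e^(-4) * 4^0 / 0!
≈ 0.01831563889 * 1 / 1
≈ 0.018316

0.018316


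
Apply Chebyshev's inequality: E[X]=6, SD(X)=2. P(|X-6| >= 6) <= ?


k = 6/2 = 3
Chebyshev: P(|X-mu| >= k*sigma) <= 1/k^2 = 1/3^2 = 1/9

1/9


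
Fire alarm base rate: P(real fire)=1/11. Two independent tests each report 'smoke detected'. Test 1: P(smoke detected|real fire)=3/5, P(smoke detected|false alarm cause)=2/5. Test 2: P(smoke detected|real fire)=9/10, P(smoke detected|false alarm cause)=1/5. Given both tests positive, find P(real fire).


After test 1: P(+) = 3/5*1/11 + 2/5*10/11 = 23/55
P(B|+) = (3/55)/(23/55) = 3/23
After test 2 (use post1 as new prior): P(+) = 9/10*3/23 + 1/5*20/23 = 67/230
P(B|+,+) = (27/230)/(67/230) = 27/67

27/67


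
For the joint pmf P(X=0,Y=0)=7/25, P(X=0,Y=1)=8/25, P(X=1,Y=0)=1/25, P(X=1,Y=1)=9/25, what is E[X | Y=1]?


P(Y=1) = 17/25
E[X|Y=1] = (0*8 + 1*9)/17 = 9/17

9/17


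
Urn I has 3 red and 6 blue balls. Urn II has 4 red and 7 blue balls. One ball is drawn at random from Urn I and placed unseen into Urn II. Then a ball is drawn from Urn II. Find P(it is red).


P(transfer red) = 3/9 = 1/3; P(transfer blue) = 2/3
If red transferred: Urn II has 5 red of 12, so P(red|red moved) = 5/12
If blue transferred: Urn II has 4 red of 12, so P(red|blue moved) = 1/3
By total probability: P(red) = 1/3*5/12 + 2/3*1/3 = 13/36

13/36


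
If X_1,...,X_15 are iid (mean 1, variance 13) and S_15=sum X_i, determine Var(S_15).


By independence, Var(S_n) = n*Var(X_1) = 15*13 = 195

195


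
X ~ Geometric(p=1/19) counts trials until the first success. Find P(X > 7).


P(X > 7) = P(first 7 trials all fail) = (1-p)^7 = (18/19)^7 = 612220032/893871739

612220032/893871739


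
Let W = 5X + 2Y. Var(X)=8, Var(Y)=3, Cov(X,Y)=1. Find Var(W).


Var(5X + 2Y) = 5^2*Var(X) + 2^2*Var(Y) + 2*5*2*Cov(X,Y)
= 25*8 + 4*3 + 20*1
= 200 + 12 + 20 = 232

232


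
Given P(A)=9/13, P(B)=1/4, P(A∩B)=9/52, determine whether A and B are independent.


P(A)*P(B) = 9/13*1/4 = 9/52
P(A∩B) = 9/52, which equals P(A)P(B), so independent

Yes, A and B are independent


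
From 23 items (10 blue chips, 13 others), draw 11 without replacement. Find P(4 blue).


P(X=4) = C(10,4)*C(13,7) / C(23,11)
= 210*1716 / 1352078
= 360360/1352078 = 1980/7429

1980/7429


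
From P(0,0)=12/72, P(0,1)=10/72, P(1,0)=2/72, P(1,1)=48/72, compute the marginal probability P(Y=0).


P(Y=0) = P(0,0)+P(1,0) = 12/72 + 2/72 = 14/72 = 7/36

7/36


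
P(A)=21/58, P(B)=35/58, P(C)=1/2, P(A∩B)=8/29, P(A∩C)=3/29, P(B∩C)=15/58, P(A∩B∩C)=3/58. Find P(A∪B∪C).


P(A∪B∪C) = P(A)+P(B)+P(C) - P(AB)-P(AC)-P(BC) + P(ABC)
= 21/58+35/58+1/2 - 8/29-3/29-15/58 + 3/58
= 51/58

51/58


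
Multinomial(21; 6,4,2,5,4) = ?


21! = 51090942171709440000
Denominator: 6!=720 * 4!=24 * 2!=2 * 5!=120 * 4!=24
Coefficient = 51090942171709440000 / 99532800 = 513307594800

513307594800


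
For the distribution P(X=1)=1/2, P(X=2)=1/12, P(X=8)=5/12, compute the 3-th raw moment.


E[X^3] = sum(x^3 * P(x))
= 1*1/2 + 8*1/12 + 512*5/12
= 429/2

429/2


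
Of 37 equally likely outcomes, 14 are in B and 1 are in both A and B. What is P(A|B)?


P(A|B) = P(A∩B)/P(B) = (1/37)/(14/37) = 1/14

1/14


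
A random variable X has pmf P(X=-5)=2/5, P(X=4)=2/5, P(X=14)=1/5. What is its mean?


E[X] = sum(x * P(x))
= -5*2/5 + 4*2/5 + 14*1/5
= 12/5

12/5


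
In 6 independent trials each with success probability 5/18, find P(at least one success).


P(at least one) = 1 - P(none)
P(none) = (1 - 5/18)^6 = (13/18)^6 = 4826809/34012224
P(at least one) = 1 - 4826809/34012224 = 29185415/34012224

29185415/34012224


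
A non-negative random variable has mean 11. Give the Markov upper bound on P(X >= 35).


Markov: P(X >= a) <= E[X]/a
P(X >= 35) <= 11/35

11/35


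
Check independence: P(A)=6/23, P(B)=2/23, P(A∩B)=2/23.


P(A)*P(B) = 6/23*2/23 = 12/529
P(A∩B) = 2/23 != 12/529, so not independent

No, A and B are not independent


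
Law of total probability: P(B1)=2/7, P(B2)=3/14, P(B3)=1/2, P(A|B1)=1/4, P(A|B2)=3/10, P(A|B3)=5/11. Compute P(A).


P(A) = P(A|B1)P(B1) + P(A|B2)P(B2) + P(A|B3)P(B3)
= 1/4*2/7 + 3/10*3/14 + 5/11*1/2
= 1/14 + 9/140 + 5/22 = 559/1540

559/1540


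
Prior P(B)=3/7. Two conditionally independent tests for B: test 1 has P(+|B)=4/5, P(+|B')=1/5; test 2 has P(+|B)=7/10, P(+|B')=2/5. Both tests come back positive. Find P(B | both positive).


After test 1: P(+) = 4/5*3/7 + 1/5*4/7 = 16/35
P(B|+) = (12/35)/(16/35) = 3/4
After test 2 (use post1 as new prior): P(+) = 7/10*3/4 + 2/5*1/4 = 5/8
P(B|+,+) = (21/40)/(5/8) = 21/25

21/25


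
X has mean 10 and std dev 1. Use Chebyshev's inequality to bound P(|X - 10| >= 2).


k = 2/1 = 2
Chebyshev: P(|X-mu| >= k*sigma) <= 1/k^2 = 1/2^2 = 1/4

1/4


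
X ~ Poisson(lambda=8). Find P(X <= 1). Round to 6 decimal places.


P(X<=1) = e^(-8)*8^0/0! + e^(-8)*8^1/1!
≈ 0.0003354626 + 0.0026837010
= 0.0030191636
≈ 0.003019

0.003019


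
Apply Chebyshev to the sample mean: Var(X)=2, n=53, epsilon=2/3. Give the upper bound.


Var(Xbar) = Var(X)/n = 2/53
Chebyshev: P(|Xbar-mu| >= 2/3) <= Var(Xbar)/(2/3)^2 = (2/53)/(4/9) = 9/106

9/106


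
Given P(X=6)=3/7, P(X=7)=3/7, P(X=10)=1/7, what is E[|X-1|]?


E[|X-1|] = sum(g(x)*P(x))
= 5*3/7 + 6*3/7 + 9*1/7
= 6

6


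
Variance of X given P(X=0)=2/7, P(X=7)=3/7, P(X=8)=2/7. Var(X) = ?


E[X] = 37/7, E[X^2] = 275/7
Var(X) = E[X^2] - (E[X])^2 = 275/7 - (37/7)^2 = 556/49

556/49


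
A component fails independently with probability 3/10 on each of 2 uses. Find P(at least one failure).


P(at least one) = 1 - P(none)
P(none) = (1 - 3/10)^2 = (7/10)^2 = 49/100
P(at least one) = 1 - 49/100 = 51/100

51/100


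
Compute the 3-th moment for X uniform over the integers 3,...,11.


E[X^3] = (1/9) * sum(x^3 for x=3..11)
= 4347/9 = 483

483


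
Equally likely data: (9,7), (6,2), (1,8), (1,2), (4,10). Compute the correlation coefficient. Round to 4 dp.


Cov(X,Y) = 0.6400, Var(X) = 9.3600, Var(Y) = 10.5600
rho = Cov/(sqrt(VarX)*sqrt(VarY)) = 0.0644

0.0644


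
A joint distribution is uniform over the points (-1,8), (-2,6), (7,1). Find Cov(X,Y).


E[X]=4/3, E[Y]=5, E[XY]=-13/3
Cov(X,Y) = E[XY] - E[X]E[Y] = -13/3 - 4/3*5 = -11

-11


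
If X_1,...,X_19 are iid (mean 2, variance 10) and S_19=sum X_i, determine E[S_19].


E[S_n] = n*E[X_1] = 19*2 = 38

38


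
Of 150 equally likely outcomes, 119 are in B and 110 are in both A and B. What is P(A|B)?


P(A|B) = P(A∩B)/P(B) = (110/150)/(119/150) = 110/119

110/119


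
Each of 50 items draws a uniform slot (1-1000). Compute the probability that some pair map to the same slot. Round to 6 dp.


P(all different) = prod((1000-i)/1000 for i=0..49) = 0.287731
P(at least one match) = 1 - 0.287731 = 0.712269

0.712269


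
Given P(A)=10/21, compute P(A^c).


P(A') = 1 - P(A) = 1 - 10/21 = 11/21

11/21


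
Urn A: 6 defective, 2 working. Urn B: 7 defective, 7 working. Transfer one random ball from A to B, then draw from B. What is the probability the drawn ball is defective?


P(transfer defective) = 6/8 = 3/4; P(transfer working) = 1/4
If defective transferred: Urn II has 8 defective of 15, so P(defective|defective moved) = 8/15
If working transferred: Urn II has 7 defective of 15, so P(defective|working moved) = 7/15
By total probability: P(defective) = 3/4*8/15 + 1/4*7/15 = 31/60

31/60


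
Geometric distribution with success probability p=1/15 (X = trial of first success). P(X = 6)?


P(X=6) = (1-p)^5 * p = (14/15)^5 * 1/15
= 537824/759375 * 1/15 = 537824/11390625

537824/11390625


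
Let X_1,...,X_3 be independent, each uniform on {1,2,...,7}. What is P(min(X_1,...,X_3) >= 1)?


P(min >= 1) = P(all X_i >= 1) = (P(X_1 >= 1))^3
= (7/7)^3 = 1^3 = 1

1


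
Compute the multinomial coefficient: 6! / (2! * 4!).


6! = 720
Denominator: 2!=2 * 4!=24
Coefficient = 720 / 48 = 15

15


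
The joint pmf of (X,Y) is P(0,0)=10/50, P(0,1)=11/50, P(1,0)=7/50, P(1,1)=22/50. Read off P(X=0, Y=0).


Read from table: P(X=0, Y=0) = 10/50 = 1/5

1/5


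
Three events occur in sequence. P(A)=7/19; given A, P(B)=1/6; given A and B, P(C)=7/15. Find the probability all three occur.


P(A∩B∩C) = P(A) * P(B|A) * P(C|A∩B)
= 7/19 * 1/6 * 7/15
= 7/114 * 7/15 = 49/1710

49/1710


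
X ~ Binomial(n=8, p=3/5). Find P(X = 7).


P(X=7) = C(8,7) * p^7 * (1-p)^1
= 8 * 2187/78125 * 2/5
= 34992/390625

34992/390625


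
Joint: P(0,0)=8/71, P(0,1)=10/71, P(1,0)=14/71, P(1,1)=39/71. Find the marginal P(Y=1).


P(Y=1) = P(0,1)+P(1,1) = 10/71 + 39/71 = 49/71

49/71


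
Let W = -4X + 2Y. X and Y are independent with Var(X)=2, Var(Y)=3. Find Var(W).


Independence => Cov(X,Y)=0
Var(-4X + 2Y) = (-4)^2*Var(X) + 2^2*Var(Y)
= 16*2 + 4*3 = 44

44


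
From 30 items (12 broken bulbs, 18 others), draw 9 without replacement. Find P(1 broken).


P(X=1) = C(12,1)*C(18,8) / C(30,9)
= 12*43758 / 14307150
= 525096/14307150 = 612/16675

612/16675


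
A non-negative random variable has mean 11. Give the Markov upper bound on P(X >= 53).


Markov: P(X >= a) <= E[X]/a
P(X >= 53) <= 11/53

11/53


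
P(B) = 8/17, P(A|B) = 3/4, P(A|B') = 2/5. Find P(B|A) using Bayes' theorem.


P(A) = P(A|B)P(B) + P(A|B')P(B') = 3/4*8/17 + 2/5*9/17 = 48/85
P(B|A) = P(A|B)P(B)/P(A) = (6/17)/(48/85) = 5/8

5/8


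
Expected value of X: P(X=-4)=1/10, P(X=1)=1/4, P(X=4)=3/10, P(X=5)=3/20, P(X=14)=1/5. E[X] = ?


E[X] = sum(x * P(x))
= -4*1/10 + 1*1/4 + 4*3/10 + 5*3/20 + 14*1/5
= 23/5

23/5


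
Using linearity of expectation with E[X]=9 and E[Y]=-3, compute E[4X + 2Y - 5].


E[4X + 2Y - 5] = 4*E[X] + 2*E[Y] - 5
= (4)*(9) + (2)*(-3) + (-5)
= 36 - 6 - 5 = 25

25


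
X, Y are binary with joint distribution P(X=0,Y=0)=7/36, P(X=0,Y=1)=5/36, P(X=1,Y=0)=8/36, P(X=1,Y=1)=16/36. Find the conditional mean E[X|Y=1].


P(Y=1) = 21/36
E[X|Y=1] = (0*5 + 1*16)/21 = 16/21

16/21


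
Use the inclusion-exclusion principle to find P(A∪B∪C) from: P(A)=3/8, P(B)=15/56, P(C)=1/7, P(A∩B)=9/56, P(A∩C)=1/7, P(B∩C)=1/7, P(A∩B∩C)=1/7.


P(A∪B∪C) = P(A)+P(B)+P(C) - P(AB)-P(AC)-P(BC) + P(ABC)
= 3/8+15/56+1/7 - 9/56-1/7-1/7 + 1/7
= 27/56

27/56


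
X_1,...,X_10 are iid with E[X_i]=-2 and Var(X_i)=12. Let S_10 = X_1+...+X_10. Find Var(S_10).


By independence, Var(S_n) = n*Var(X_1) = 10*12 = 120

120
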